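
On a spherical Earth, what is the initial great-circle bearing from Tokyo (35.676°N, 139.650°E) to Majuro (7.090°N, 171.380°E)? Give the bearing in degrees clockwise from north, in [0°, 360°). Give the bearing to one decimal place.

Δλ = 171.380 − 139.650 = 31.730°.
θ = atan2( sin Δλ · cos φ₂ , cos φ₁ · sin φ₂ − sin φ₁ · cos φ₂ · cos Δλ )
  = atan2(0.52190, -0.39198) = 126.909° → normalised to [0°, 360°): 126.909°.

126.9°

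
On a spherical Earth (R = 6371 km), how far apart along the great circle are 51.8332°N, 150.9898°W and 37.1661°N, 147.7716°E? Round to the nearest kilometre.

4960 km

Δλ = 147.7716 − -150.9898 = 298.7614°; wrapped into (−180°, 180°]: -61.2386°.
Δφ = 37.1661 − 51.8332 = -14.6671°.
a = sin²(Δφ/2) + cos φ₁ · cos φ₂ · sin²(Δλ/2) = 0.144041.
c = 2·atan2(√a, √(1−a)) = 0.77857 rad → d = 6371·c ≈ 4960.28 km.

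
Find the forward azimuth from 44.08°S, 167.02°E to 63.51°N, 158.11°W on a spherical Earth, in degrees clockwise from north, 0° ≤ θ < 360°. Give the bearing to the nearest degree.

Δλ = -158.11 − 167.02 = -325.13°; wrapped into (−180°, 180°]: 34.87°.
θ = atan2( sin Δλ · cos φ₂ , cos φ₁ · sin φ₂ − sin φ₁ · cos φ₂ · cos Δλ )
  = atan2(0.25501, 0.89753) = 15.861° → normalised to [0°, 360°): 15.861°.

16°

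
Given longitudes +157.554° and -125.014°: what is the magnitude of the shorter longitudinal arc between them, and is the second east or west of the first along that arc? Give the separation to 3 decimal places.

77.432° east

Raw difference: -125.014 − 157.554 = -282.568°.
Normalise into (−180°, 180°]: -282.568° + 360° = 77.432°.
Positive ⇒ the second point lies to the east; separation 77.432°.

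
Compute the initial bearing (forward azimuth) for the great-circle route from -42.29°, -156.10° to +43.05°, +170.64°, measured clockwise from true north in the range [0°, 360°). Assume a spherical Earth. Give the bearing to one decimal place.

Δλ = 170.64 − -156.10 = 326.74°; wrapped into (−180°, 180°]: -33.26°.
θ = atan2( sin Δλ · cos φ₂ , cos φ₁ · sin φ₂ − sin φ₁ · cos φ₂ · cos Δλ )
  = atan2(-0.40078, 0.91615) = -23.627° → normalised to [0°, 360°): 336.373°.

336.4°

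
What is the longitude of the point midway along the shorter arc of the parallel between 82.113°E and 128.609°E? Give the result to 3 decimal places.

Signed shortest Δλ from +82.113° to +128.609° is +46.496°.
Midpoint longitude = +82.113° + (+46.496°)/2 = +82.113° + 23.248° = +105.361°.

105.361°E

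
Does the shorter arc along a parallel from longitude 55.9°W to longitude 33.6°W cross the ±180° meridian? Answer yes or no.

No

Signed shortest Δλ = ((-33.6 − -55.9 + 180) mod 360) − 180 = 22.3°.
Going east by 22.3° from -55.9° reaches -33.6° without touching 180°.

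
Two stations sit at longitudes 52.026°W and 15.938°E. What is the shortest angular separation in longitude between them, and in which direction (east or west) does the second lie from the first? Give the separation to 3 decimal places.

67.964° east

Raw difference: 15.938 − -52.026 = 67.964°.
Normalise into (−180°, 180°]: 67.964° stays 67.964°.
Positive ⇒ the second point lies to the east; separation 67.964°.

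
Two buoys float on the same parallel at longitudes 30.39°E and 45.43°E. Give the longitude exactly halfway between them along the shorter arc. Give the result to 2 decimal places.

Signed shortest Δλ from +30.39° to +45.43° is +15.04°.
Midpoint longitude = +30.39° + (+15.04°)/2 = +30.39° + 7.52° = +37.91°.

37.91°E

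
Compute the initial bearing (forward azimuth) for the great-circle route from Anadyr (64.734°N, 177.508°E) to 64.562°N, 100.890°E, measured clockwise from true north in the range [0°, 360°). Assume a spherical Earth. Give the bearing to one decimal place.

Δλ = 100.890 − 177.508 = -76.618°.
θ = atan2( sin Δλ · cos φ₂ , cos φ₁ · sin φ₂ − sin φ₁ · cos φ₂ · cos Δλ )
  = atan2(-0.41787, 0.29554) = -54.730° → normalised to [0°, 360°): 305.270°.

305.3°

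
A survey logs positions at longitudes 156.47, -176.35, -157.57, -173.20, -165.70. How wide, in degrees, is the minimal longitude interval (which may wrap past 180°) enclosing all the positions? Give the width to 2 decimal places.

Sort the longitudes: -176.35°, -173.20°, -165.70°, -157.57°, +156.47°.
Eastward gaps between consecutive values (wrapping around): 3.15°, 7.50°, 8.13°, 314.04°, 27.18°.
Largest gap = 314.04° ⇒ minimal covering band is its complement: 360° − 314.04° = 45.96°.
Band runs from +156.47° eastward to -157.57°, crossing the antimeridian.

45.96°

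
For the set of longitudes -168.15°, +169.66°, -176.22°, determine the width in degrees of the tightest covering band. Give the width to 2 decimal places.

22.19°

Sort the longitudes: -176.22°, -168.15°, +169.66°.
Eastward gaps between consecutive values (wrapping around): 8.07°, 337.81°, 14.12°.
Largest gap = 337.81° ⇒ minimal covering band is its complement: 360° − 337.81° = 22.19°.
Band runs from +169.66° eastward to -168.15°, crossing the antimeridian.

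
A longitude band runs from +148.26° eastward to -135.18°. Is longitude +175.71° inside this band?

Yes

Band width going east from +148.26° to -135.18°: ((-135.18 − 148.26) mod 360) = 76.56°.
Offset of +175.71° east of the west edge: ((175.71 − 148.26) mod 360) = 27.45°.
27.45° ≤ 76.56° ⇒ inside.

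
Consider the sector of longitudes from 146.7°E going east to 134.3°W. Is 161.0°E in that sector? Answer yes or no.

Band width going east from +146.7° to -134.3°: ((-134.3 − 146.7) mod 360) = 79.0°.
Offset of +161.0° east of the west edge: ((161.0 − 146.7) mod 360) = 14.3°.
14.3° ≤ 79.0° ⇒ inside.

Yes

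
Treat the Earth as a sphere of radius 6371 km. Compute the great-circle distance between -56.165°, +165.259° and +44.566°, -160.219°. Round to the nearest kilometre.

11657 km

Δλ = -160.219 − 165.259 = -325.478°; wrapped into (−180°, 180°]: 34.522°.
Δφ = 44.566 − -56.165 = 100.731°.
a = sin²(Δφ/2) + cos φ₁ · cos φ₂ · sin²(Δλ/2) = 0.628026.
c = 2·atan2(√a, √(1−a)) = 1.82973 rad → d = 6371·c ≈ 11657.22 km.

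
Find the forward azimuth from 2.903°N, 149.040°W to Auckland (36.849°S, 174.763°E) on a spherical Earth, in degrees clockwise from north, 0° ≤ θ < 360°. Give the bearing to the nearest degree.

Δλ = 174.763 − -149.040 = 323.803°; wrapped into (−180°, 180°]: -36.197°.
θ = atan2( sin Δλ · cos φ₂ , cos φ₁ · sin φ₂ − sin φ₁ · cos φ₂ · cos Δλ )
  = atan2(-0.47258, -0.63164) = -143.197° → normalised to [0°, 360°): 216.803°.

217°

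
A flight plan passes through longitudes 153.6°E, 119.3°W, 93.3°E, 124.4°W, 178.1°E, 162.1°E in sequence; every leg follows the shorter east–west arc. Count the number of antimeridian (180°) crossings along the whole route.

Leg 1: +153.6° → -119.3°, shortest Δλ = 87.1° (east) — crosses 180°.
Leg 2: -119.3° → +93.3°, shortest Δλ = -147.4° (west) — crosses 180°.
Leg 3: +93.3° → -124.4°, shortest Δλ = 142.3° (east) — crosses 180°.
Leg 4: -124.4° → +178.1°, shortest Δλ = -57.5° (west) — crosses 180°.
Leg 5: +178.1° → +162.1°, shortest Δλ = -16.0° (west) — does not cross 180°.
Total crossings: 4.

4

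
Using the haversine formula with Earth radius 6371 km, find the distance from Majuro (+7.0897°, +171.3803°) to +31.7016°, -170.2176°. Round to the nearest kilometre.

Δλ = -170.2176 − 171.3803 = -341.5979°; wrapped into (−180°, 180°]: 18.4021°.
Δφ = 31.7016 − 7.0897 = 24.6119°.
a = sin²(Δφ/2) + cos φ₁ · cos φ₂ · sin²(Δλ/2) = 0.067012.
c = 2·atan2(√a, √(1−a)) = 0.52370 rad → d = 6371·c ≈ 3336.47 km.

3336 km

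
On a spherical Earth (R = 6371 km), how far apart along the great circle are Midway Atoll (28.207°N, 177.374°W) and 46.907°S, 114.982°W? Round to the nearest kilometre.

10429 km

Δλ = -114.982 − -177.374 = 62.392°.
Δφ = -46.907 − 28.207 = -75.114°.
a = sin²(Δφ/2) + cos φ₁ · cos φ₂ · sin²(Δλ/2) = 0.533077.
c = 2·atan2(√a, √(1−a)) = 1.63700 rad → d = 6371·c ≈ 10429.31 km.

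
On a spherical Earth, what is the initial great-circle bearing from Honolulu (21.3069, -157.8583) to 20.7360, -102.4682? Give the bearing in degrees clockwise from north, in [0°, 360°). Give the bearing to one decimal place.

Δλ = -102.4682 − -157.8583 = 55.3901°.
θ = atan2( sin Δλ · cos φ₂ , cos φ₁ · sin φ₂ − sin φ₁ · cos φ₂ · cos Δλ )
  = atan2(0.76972, 0.13685) = 79.919° → normalised to [0°, 360°): 79.919°.

79.9°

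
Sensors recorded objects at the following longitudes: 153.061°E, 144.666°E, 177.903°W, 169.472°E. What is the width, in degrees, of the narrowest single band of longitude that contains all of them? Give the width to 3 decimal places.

Sort the longitudes: -177.903°, +144.666°, +153.061°, +169.472°.
Eastward gaps between consecutive values (wrapping around): 322.569°, 8.395°, 16.411°, 12.625°.
Largest gap = 322.569° ⇒ minimal covering band is its complement: 360° − 322.569° = 37.431°.
Band runs from +144.666° eastward to -177.903°, crossing the antimeridian.

37.431°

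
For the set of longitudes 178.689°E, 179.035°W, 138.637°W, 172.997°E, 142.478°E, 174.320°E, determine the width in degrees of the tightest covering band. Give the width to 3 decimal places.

Sort the longitudes: -179.035°, -138.637°, +142.478°, +172.997°, +174.320°, +178.689°.
Eastward gaps between consecutive values (wrapping around): 40.398°, 281.115°, 30.519°, 1.323°, 4.369°, 2.276°.
Largest gap = 281.115° ⇒ minimal covering band is its complement: 360° − 281.115° = 78.885°.
Band runs from +142.478° eastward to -138.637°, crossing the antimeridian.

78.885°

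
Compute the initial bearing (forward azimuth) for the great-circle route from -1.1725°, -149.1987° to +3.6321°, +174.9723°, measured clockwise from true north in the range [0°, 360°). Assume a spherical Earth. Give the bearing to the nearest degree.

278°

Δλ = 174.9723 − -149.1987 = 324.1710°; wrapped into (−180°, 180°]: -35.8290°.
θ = atan2( sin Δλ · cos φ₂ , cos φ₁ · sin φ₂ − sin φ₁ · cos φ₂ · cos Δλ )
  = atan2(-0.58419, 0.07989) = -82.213° → normalised to [0°, 360°): 277.787°.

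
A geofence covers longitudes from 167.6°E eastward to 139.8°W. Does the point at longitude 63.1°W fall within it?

Band width going east from +167.6° to -139.8°: ((-139.8 − 167.6) mod 360) = 52.6°.
Offset of -63.1° east of the west edge: ((-63.1 − 167.6) mod 360) = 129.3°.
129.3° > 52.6° ⇒ outside.

No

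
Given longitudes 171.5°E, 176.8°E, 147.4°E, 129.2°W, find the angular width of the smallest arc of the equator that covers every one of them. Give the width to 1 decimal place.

83.4°

Sort the longitudes: -129.2°, +147.4°, +171.5°, +176.8°.
Eastward gaps between consecutive values (wrapping around): 276.6°, 24.1°, 5.3°, 54.0°.
Largest gap = 276.6° ⇒ minimal covering band is its complement: 360° − 276.6° = 83.4°.
Band runs from +147.4° eastward to -129.2°, crossing the antimeridian.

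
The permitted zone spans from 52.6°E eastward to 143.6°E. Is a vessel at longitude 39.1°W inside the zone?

Band width going east from +52.6° to +143.6°: ((143.6 − 52.6) mod 360) = 91.0°.
Offset of -39.1° east of the west edge: ((-39.1 − 52.6) mod 360) = 268.3°.
268.3° > 91.0° ⇒ outside.

No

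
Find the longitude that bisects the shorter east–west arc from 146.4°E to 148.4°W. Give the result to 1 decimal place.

Signed shortest Δλ from +146.4° to -148.4° is +65.2°.
Midpoint longitude = +146.4° + (+65.2°)/2 = +146.4° + 32.6° = +179.0°.
(The naïve average (+146.4 + -148.4)/2 = -1.0° is on the wrong side of the globe.)

179.0°E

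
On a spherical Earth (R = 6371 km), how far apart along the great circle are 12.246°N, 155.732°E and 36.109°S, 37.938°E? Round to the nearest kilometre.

13293 km

Δλ = 37.938 − 155.732 = -117.794°.
Δφ = -36.109 − 12.246 = -48.355°.
a = sin²(Δφ/2) + cos φ₁ · cos φ₂ · sin²(Δλ/2) = 0.746573.
c = 2·atan2(√a, √(1−a)) = 2.08650 rad → d = 6371·c ≈ 13293.09 km.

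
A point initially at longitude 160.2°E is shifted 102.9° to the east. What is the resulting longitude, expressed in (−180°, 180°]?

Start at +160.2°; shift +102.9° → +263.1°.
+263.1° lies outside (−180°, 180°]; subtract 360° → -96.9°.

96.9°W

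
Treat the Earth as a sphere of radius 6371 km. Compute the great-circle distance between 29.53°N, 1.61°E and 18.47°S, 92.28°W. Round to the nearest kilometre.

Δλ = -92.28 − 1.61 = -93.89°.
Δφ = -18.47 − 29.53 = -48.00°.
a = sin²(Δφ/2) + cos φ₁ · cos φ₂ · sin²(Δλ/2) = 0.606068.
c = 2·atan2(√a, √(1−a)) = 1.78456 rad → d = 6371·c ≈ 11369.41 km.

11369 km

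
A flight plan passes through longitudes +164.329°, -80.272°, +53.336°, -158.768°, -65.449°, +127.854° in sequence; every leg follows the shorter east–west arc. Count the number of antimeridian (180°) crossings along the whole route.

Leg 1: +164.329° → -80.272°, shortest Δλ = 115.399° (east) — crosses 180°.
Leg 2: -80.272° → +53.336°, shortest Δλ = 133.608° (east) — does not cross 180°.
Leg 3: +53.336° → -158.768°, shortest Δλ = 147.896° (east) — crosses 180°.
Leg 4: -158.768° → -65.449°, shortest Δλ = 93.319° (east) — does not cross 180°.
Leg 5: -65.449° → +127.854°, shortest Δλ = -166.697° (west) — crosses 180°.
Total crossings: 3.

3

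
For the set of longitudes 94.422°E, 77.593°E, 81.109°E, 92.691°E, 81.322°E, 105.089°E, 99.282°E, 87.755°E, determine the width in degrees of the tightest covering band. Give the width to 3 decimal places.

27.496°

Sort the longitudes: +77.593°, +81.109°, +81.322°, +87.755°, +92.691°, +94.422°, +99.282°, +105.089°.
Eastward gaps between consecutive values (wrapping around): 3.516°, 0.213°, 6.433°, 4.936°, 1.731°, 4.860°, 5.807°, 332.504°.
Largest gap = 332.504° ⇒ minimal covering band is its complement: 360° − 332.504° = 27.496°.
Band runs from +77.593° eastward to +105.089°.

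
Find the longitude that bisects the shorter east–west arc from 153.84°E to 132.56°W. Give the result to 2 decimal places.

Signed shortest Δλ from +153.84° to -132.56° is +73.60°.
Midpoint longitude = +153.84° + (+73.60°)/2 = +153.84° + 36.80° = +190.64°.
Normalise into (−180°, 180°]: -169.36°.
(The naïve average (+153.84 + -132.56)/2 = 10.64° is on the wrong side of the globe.)

169.36°W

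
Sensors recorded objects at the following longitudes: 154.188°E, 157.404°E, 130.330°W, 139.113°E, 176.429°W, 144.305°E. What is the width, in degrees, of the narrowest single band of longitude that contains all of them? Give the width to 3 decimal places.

Sort the longitudes: -176.429°, -130.330°, +139.113°, +144.305°, +154.188°, +157.404°.
Eastward gaps between consecutive values (wrapping around): 46.099°, 269.443°, 5.192°, 9.883°, 3.216°, 26.167°.
Largest gap = 269.443° ⇒ minimal covering band is its complement: 360° − 269.443° = 90.557°.
Band runs from +139.113° eastward to -130.330°, crossing the antimeridian.

90.557°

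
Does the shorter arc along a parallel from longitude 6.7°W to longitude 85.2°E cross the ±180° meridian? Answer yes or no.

No

Signed shortest Δλ = ((85.2 − -6.7 + 180) mod 360) − 180 = 91.9°.
Going east by 91.9° from -6.7° reaches +85.2° without touching 180°.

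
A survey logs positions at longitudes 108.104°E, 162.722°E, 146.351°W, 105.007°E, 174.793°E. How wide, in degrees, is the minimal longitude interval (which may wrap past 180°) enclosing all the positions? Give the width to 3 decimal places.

Sort the longitudes: -146.351°, +105.007°, +108.104°, +162.722°, +174.793°.
Eastward gaps between consecutive values (wrapping around): 251.358°, 3.097°, 54.618°, 12.071°, 38.856°.
Largest gap = 251.358° ⇒ minimal covering band is its complement: 360° − 251.358° = 108.642°.
Band runs from +105.007° eastward to -146.351°, crossing the antimeridian.

108.642°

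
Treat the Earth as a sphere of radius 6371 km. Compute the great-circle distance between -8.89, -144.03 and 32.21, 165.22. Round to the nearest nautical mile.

Δλ = 165.22 − -144.03 = 309.25°; wrapped into (−180°, 180°]: -50.75°.
Δφ = 32.21 − -8.89 = 41.10°.
a = sin²(Δφ/2) + cos φ₁ · cos φ₂ · sin²(Δλ/2) = 0.276736.
c = 2·atan2(√a, √(1−a)) = 1.10791 rad → d = 6371·c ≈ 7058.52 km ≈ 3811.30 nmi.

3811 nmi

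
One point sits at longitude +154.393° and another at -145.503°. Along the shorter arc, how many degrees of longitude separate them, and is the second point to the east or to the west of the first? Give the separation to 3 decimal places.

Raw difference: -145.503 − 154.393 = -299.896°.
Normalise into (−180°, 180°]: -299.896° + 360° = 60.104°.
Positive ⇒ the second point lies to the east; separation 60.104°.

60.104° east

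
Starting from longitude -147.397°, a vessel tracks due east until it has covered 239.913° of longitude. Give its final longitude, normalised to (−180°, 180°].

Start at -147.397°; shift +239.913° → +92.516°.
+92.516° already lies in (−180°, 180°].

+92.516°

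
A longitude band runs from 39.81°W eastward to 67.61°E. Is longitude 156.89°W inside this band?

Band width going east from -39.81° to +67.61°: ((67.61 − -39.81) mod 360) = 107.42°.
Offset of -156.89° east of the west edge: ((-156.89 − -39.81) mod 360) = 242.92°.
242.92° > 107.42° ⇒ outside.

No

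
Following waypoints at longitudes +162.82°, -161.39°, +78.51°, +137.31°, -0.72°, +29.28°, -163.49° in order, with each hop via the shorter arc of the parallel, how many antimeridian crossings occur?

3

Leg 1: +162.82° → -161.39°, shortest Δλ = 35.79° (east) — crosses 180°.
Leg 2: -161.39° → +78.51°, shortest Δλ = -120.1° (west) — crosses 180°.
Leg 3: +78.51° → +137.31°, shortest Δλ = 58.8° (east) — does not cross 180°.
Leg 4: +137.31° → -0.72°, shortest Δλ = -138.03° (west) — does not cross 180°.
Leg 5: -0.72° → +29.28°, shortest Δλ = 30.0° (east) — does not cross 180°.
Leg 6: +29.28° → -163.49°, shortest Δλ = 167.23° (east) — crosses 180°.
Total crossings: 3.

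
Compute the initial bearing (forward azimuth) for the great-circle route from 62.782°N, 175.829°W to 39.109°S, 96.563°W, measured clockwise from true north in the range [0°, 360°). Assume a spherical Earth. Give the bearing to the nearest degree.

119°

Δλ = -96.563 − -175.829 = 79.266°.
θ = atan2( sin Δλ · cos φ₂ , cos φ₁ · sin φ₂ − sin φ₁ · cos φ₂ · cos Δλ )
  = atan2(0.76237, -0.41703) = 118.679° → normalised to [0°, 360°): 118.679°.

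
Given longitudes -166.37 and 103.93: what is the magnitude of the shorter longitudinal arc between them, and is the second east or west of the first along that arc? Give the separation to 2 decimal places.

Raw difference: 103.93 − -166.37 = 270.3°.
Normalise into (−180°, 180°]: 270.3° − 360° = -89.7°.
Negative ⇒ the second point lies to the west; separation 89.70°.

89.70° west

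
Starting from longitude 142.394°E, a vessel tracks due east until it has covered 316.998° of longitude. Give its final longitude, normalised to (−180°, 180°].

Start at +142.394°; shift +316.998° → +459.392°.
+459.392° lies outside (−180°, 180°]; subtract 360° → +99.392°.

99.392°E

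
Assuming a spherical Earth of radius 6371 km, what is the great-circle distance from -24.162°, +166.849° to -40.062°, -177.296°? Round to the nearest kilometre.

Δλ = -177.296 − 166.849 = -344.145°; wrapped into (−180°, 180°]: 15.855°.
Δφ = -40.062 − -24.162 = -15.900°.
a = sin²(Δφ/2) + cos φ₁ · cos φ₂ · sin²(Δλ/2) = 0.032412.
c = 2·atan2(√a, √(1−a)) = 0.36204 rad → d = 6371·c ≈ 2306.57 km.

2307 km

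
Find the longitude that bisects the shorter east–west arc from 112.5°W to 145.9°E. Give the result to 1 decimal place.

Signed shortest Δλ from -112.5° to +145.9° is -101.6°.
Midpoint longitude = -112.5° + (-101.6°)/2 = -112.5° − 50.8° = -163.3°.
(The naïve average (-112.5 + +145.9)/2 = 16.7° is on the wrong side of the globe.)

163.3°W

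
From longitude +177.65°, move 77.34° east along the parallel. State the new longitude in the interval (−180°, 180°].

Start at +177.65°; shift +77.34° → +254.99°.
+254.99° lies outside (−180°, 180°]; subtract 360° → -105.01°.

-105.01°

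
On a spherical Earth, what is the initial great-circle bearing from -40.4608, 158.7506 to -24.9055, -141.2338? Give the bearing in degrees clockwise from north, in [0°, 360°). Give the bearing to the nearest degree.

Δλ = -141.2338 − 158.7506 = -299.9844°; wrapped into (−180°, 180°]: 60.0156°.
θ = atan2( sin Δλ · cos φ₂ , cos φ₁ · sin φ₂ − sin φ₁ · cos φ₂ · cos Δλ )
  = atan2(0.78561, -0.02626) = 91.914° → normalised to [0°, 360°): 91.914°.

92°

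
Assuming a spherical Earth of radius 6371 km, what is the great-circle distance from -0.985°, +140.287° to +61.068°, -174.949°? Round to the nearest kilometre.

7876 km

Δλ = -174.949 − 140.287 = -315.236°; wrapped into (−180°, 180°]: 44.764°.
Δφ = 61.068 − -0.985 = 62.053°.
a = sin²(Δφ/2) + cos φ₁ · cos φ₂ · sin²(Δλ/2) = 0.335806.
c = 2·atan2(√a, √(1−a)) = 1.23620 rad → d = 6371·c ≈ 7875.83 km.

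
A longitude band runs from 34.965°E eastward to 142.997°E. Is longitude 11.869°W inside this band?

Band width going east from +34.965° to +142.997°: ((142.997 − 34.965) mod 360) = 108.032°.
Offset of -11.869° east of the west edge: ((-11.869 − 34.965) mod 360) = 313.166°.
313.166° > 108.032° ⇒ outside.

No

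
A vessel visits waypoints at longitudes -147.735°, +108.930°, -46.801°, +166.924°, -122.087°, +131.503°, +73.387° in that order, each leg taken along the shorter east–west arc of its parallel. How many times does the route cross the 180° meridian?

4

Leg 1: -147.735° → +108.930°, shortest Δλ = -103.335° (west) — crosses 180°.
Leg 2: +108.930° → -46.801°, shortest Δλ = -155.731° (west) — does not cross 180°.
Leg 3: -46.801° → +166.924°, shortest Δλ = -146.275° (west) — crosses 180°.
Leg 4: +166.924° → -122.087°, shortest Δλ = 70.989° (east) — crosses 180°.
Leg 5: -122.087° → +131.503°, shortest Δλ = -106.41° (west) — crosses 180°.
Leg 6: +131.503° → +73.387°, shortest Δλ = -58.116° (west) — does not cross 180°.
Total crossings: 4.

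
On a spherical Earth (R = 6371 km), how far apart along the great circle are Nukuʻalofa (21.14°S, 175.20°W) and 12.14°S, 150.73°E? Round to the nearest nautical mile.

2028 nmi

Δλ = 150.73 − -175.20 = 325.93°; wrapped into (−180°, 180°]: -34.07°.
Δφ = -12.14 − -21.14 = 9.00°.
a = sin²(Δφ/2) + cos φ₁ · cos φ₂ · sin²(Δλ/2) = 0.084413.
c = 2·atan2(√a, √(1−a)) = 0.58958 rad → d = 6371·c ≈ 3756.22 km ≈ 2028.20 nmi.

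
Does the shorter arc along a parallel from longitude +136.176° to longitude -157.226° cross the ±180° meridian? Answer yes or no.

Yes

Naïve |-157.226 − 136.176| = 293.402° > 180°, so the shorter arc goes the other way round — across 180°.
Signed shortest Δλ = ((-157.226 − 136.176 + 180) mod 360) − 180 = 66.598°.
Going east by 66.598° from +136.176° passes through 180° before reaching -157.226°.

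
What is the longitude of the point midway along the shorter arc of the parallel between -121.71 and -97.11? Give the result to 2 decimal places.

Signed shortest Δλ from -121.71° to -97.11° is +24.60°.
Midpoint longitude = -121.71° + (+24.60°)/2 = -121.71° + 12.30° = -109.41°.

-109.41°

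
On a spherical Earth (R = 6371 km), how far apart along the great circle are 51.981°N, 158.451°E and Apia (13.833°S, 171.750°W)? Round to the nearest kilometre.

Δλ = -171.750 − 158.451 = -330.201°; wrapped into (−180°, 180°]: 29.799°.
Δφ = -13.833 − 51.981 = -65.814°.
a = sin²(Δφ/2) + cos φ₁ · cos φ₂ · sin²(Δλ/2) = 0.334689.
c = 2·atan2(√a, √(1−a)) = 1.23383 rad → d = 6371·c ≈ 7860.76 km.

7861 km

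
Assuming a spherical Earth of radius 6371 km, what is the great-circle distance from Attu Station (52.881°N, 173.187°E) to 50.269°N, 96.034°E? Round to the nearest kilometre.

Δλ = 96.034 − 173.187 = -77.153°.
Δφ = 50.269 − 52.881 = -2.612°.
a = sin²(Δφ/2) + cos φ₁ · cos φ₂ · sin²(Δλ/2) = 0.150501.
c = 2·atan2(√a, √(1−a)) = 0.79680 rad → d = 6371·c ≈ 5076.42 km.

5076 km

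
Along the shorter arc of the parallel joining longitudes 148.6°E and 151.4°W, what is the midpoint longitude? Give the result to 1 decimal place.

178.6°E

Signed shortest Δλ from +148.6° to -151.4° is +60.0°.
Midpoint longitude = +148.6° + (+60.0°)/2 = +148.6° + 30.0° = +178.6°.
(The naïve average (+148.6 + -151.4)/2 = -1.4° is on the wrong side of the globe.)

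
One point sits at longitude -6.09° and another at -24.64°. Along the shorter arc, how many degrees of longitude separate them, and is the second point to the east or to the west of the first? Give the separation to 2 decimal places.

Raw difference: -24.64 − -6.09 = -18.55°.
Normalise into (−180°, 180°]: -18.55° stays -18.55°.
Negative ⇒ the second point lies to the west; separation 18.55°.

18.55° west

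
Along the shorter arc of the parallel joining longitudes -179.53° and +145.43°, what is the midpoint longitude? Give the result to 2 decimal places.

+162.95°

Signed shortest Δλ from -179.53° to +145.43° is -35.04°.
Midpoint longitude = -179.53° + (-35.04°)/2 = -179.53° − 17.52° = -197.05°.
Normalise into (−180°, 180°]: +162.95°.
(The naïve average (-179.53 + +145.43)/2 = -17.05° is on the wrong side of the globe.)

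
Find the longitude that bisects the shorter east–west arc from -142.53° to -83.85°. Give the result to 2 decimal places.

-113.19°

Signed shortest Δλ from -142.53° to -83.85° is +58.68°.
Midpoint longitude = -142.53° + (+58.68°)/2 = -142.53° + 29.34° = -113.19°.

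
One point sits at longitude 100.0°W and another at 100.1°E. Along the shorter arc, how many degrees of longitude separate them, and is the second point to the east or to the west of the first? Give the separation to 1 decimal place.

Raw difference: 100.1 − -100.0 = 200.1°.
Normalise into (−180°, 180°]: 200.1° − 360° = -159.9°.
Negative ⇒ the second point lies to the west; separation 159.9°.

159.9° west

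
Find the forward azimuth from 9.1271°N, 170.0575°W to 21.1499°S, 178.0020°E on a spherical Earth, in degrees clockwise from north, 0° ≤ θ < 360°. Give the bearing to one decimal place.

201.1°

Δλ = 178.0020 − -170.0575 = 348.0595°; wrapped into (−180°, 180°]: -11.9405°.
θ = atan2( sin Δλ · cos φ₂ , cos φ₁ · sin φ₂ − sin φ₁ · cos φ₂ · cos Δλ )
  = atan2(-0.19296, -0.50098) = -158.935° → normalised to [0°, 360°): 201.065°.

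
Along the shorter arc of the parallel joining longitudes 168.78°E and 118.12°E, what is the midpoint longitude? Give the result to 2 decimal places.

143.45°E

Signed shortest Δλ from +168.78° to +118.12° is -50.66°.
Midpoint longitude = +168.78° + (-50.66°)/2 = +168.78° − 25.33° = +143.45°.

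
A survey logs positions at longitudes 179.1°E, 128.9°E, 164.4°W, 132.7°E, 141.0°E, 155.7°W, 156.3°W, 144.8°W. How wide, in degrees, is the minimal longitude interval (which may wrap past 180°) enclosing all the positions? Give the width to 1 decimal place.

Sort the longitudes: -164.4°, -156.3°, -155.7°, -144.8°, +128.9°, +132.7°, +141.0°, +179.1°.
Eastward gaps between consecutive values (wrapping around): 8.1°, 0.6°, 10.9°, 273.7°, 3.8°, 8.3°, 38.1°, 16.5°.
Largest gap = 273.7° ⇒ minimal covering band is its complement: 360° − 273.7° = 86.3°.
Band runs from +128.9° eastward to -144.8°, crossing the antimeridian.

86.3°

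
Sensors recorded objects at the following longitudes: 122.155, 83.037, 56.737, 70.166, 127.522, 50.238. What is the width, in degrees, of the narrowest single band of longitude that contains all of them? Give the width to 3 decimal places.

Sort the longitudes: +50.238°, +56.737°, +70.166°, +83.037°, +122.155°, +127.522°.
Eastward gaps between consecutive values (wrapping around): 6.499°, 13.429°, 12.871°, 39.118°, 5.367°, 282.716°.
Largest gap = 282.716° ⇒ minimal covering band is its complement: 360° − 282.716° = 77.284°.
Band runs from +50.238° eastward to +127.522°.

77.284°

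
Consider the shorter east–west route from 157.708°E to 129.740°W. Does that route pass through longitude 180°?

Naïve |-129.740 − 157.708| = 287.448° > 180°, so the shorter arc goes the other way round — across 180°.
Signed shortest Δλ = ((-129.740 − 157.708 + 180) mod 360) − 180 = 72.552°.
Going east by 72.552° from +157.708° passes through 180° before reaching -129.740°.

Yes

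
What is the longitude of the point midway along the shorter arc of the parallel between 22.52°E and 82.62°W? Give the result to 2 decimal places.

30.05°W

Signed shortest Δλ from +22.52° to -82.62° is -105.14°.
Midpoint longitude = +22.52° + (-105.14°)/2 = +22.52° − 52.57° = -30.05°.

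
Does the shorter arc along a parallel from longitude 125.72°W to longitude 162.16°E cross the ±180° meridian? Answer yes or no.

Yes

Naïve |162.16 − -125.72| = 287.88° > 180°, so the shorter arc goes the other way round — across 180°.
Signed shortest Δλ = ((162.16 − -125.72 + 180) mod 360) − 180 = -72.12°.
Going west by 72.12° from -125.72° passes through 180° before reaching +162.16°.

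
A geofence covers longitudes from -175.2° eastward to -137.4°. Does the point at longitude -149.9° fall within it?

Band width going east from -175.2° to -137.4°: ((-137.4 − -175.2) mod 360) = 37.8°.
Offset of -149.9° east of the west edge: ((-149.9 − -175.2) mod 360) = 25.3°.
25.3° ≤ 37.8° ⇒ inside.

Yes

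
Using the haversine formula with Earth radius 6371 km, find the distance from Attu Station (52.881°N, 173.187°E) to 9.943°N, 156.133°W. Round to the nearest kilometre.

5509 km

Δλ = -156.133 − 173.187 = -329.320°; wrapped into (−180°, 180°]: 30.680°.
Δφ = 9.943 − 52.881 = -42.938°.
a = sin²(Δφ/2) + cos φ₁ · cos φ₂ · sin²(Δλ/2) = 0.175554.
c = 2·atan2(√a, √(1−a)) = 0.86467 rad → d = 6371·c ≈ 5508.80 km.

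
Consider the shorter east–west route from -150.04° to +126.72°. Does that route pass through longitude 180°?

Yes

Naïve |126.72 − -150.04| = 276.76° > 180°, so the shorter arc goes the other way round — across 180°.
Signed shortest Δλ = ((126.72 − -150.04 + 180) mod 360) − 180 = -83.24°.
Going west by 83.24° from -150.04° passes through 180° before reaching +126.72°.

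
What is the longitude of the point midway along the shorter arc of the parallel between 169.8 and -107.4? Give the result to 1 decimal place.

Signed shortest Δλ from +169.8° to -107.4° is +82.8°.
Midpoint longitude = +169.8° + (+82.8°)/2 = +169.8° + 41.4° = +211.2°.
Normalise into (−180°, 180°]: -148.8°.
(The naïve average (+169.8 + -107.4)/2 = 31.2° is on the wrong side of the globe.)

-148.8°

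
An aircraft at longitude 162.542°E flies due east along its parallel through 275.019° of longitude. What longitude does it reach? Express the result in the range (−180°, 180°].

Start at +162.542°; shift +275.019° → +437.561°.
+437.561° lies outside (−180°, 180°]; subtract 360° → +77.561°.

77.561°E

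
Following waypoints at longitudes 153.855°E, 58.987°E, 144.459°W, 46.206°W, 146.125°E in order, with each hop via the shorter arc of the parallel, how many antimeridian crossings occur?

Leg 1: +153.855° → +58.987°, shortest Δλ = -94.868° (west) — does not cross 180°.
Leg 2: +58.987° → -144.459°, shortest Δλ = 156.554° (east) — crosses 180°.
Leg 3: -144.459° → -46.206°, shortest Δλ = 98.253° (east) — does not cross 180°.
Leg 4: -46.206° → +146.125°, shortest Δλ = -167.669° (west) — crosses 180°.
Total crossings: 2.

2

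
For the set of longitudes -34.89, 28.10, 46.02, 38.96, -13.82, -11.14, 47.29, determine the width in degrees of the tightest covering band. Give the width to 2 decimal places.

Sort the longitudes: -34.89°, -13.82°, -11.14°, +28.10°, +38.96°, +46.02°, +47.29°.
Eastward gaps between consecutive values (wrapping around): 21.07°, 2.68°, 39.24°, 10.86°, 7.06°, 1.27°, 277.82°.
Largest gap = 277.82° ⇒ minimal covering band is its complement: 360° − 277.82° = 82.18°.
Band runs from -34.89° eastward to +47.29°.

82.18°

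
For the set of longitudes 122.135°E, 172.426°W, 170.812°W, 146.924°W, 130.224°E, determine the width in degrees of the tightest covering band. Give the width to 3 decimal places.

90.941°

Sort the longitudes: -172.426°, -170.812°, -146.924°, +122.135°, +130.224°.
Eastward gaps between consecutive values (wrapping around): 1.614°, 23.888°, 269.059°, 8.089°, 57.350°.
Largest gap = 269.059° ⇒ minimal covering band is its complement: 360° − 269.059° = 90.941°.
Band runs from +122.135° eastward to -146.924°, crossing the antimeridian.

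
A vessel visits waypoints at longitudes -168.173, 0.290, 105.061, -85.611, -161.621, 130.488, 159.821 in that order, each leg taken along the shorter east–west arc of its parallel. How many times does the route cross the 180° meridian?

2

Leg 1: -168.173° → +0.290°, shortest Δλ = 168.463° (east) — does not cross 180°.
Leg 2: +0.290° → +105.061°, shortest Δλ = 104.771° (east) — does not cross 180°.
Leg 3: +105.061° → -85.611°, shortest Δλ = 169.328° (east) — crosses 180°.
Leg 4: -85.611° → -161.621°, shortest Δλ = -76.01° (west) — does not cross 180°.
Leg 5: -161.621° → +130.488°, shortest Δλ = -67.891° (west) — crosses 180°.
Leg 6: +130.488° → +159.821°, shortest Δλ = 29.333° (east) — does not cross 180°.
Total crossings: 2.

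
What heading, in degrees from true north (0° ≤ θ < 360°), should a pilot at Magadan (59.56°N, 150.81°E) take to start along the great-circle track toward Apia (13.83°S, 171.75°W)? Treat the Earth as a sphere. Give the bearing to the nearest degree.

143°

Δλ = -171.75 − 150.81 = -322.56°; wrapped into (−180°, 180°]: 37.44°.
θ = atan2( sin Δλ · cos φ₂ , cos φ₁ · sin φ₂ − sin φ₁ · cos φ₂ · cos Δλ )
  = atan2(0.59031, -0.78581) = 143.086° → normalised to [0°, 360°): 143.086°.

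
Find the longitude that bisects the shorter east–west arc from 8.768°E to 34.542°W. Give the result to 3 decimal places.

12.887°W

Signed shortest Δλ from +8.768° to -34.542° is -43.310°.
Midpoint longitude = +8.768° + (-43.310°)/2 = +8.768° − 21.655° = -12.887°.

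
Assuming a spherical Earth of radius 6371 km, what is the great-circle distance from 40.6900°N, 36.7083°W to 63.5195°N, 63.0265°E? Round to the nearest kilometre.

6476 km

Δλ = 63.0265 − -36.7083 = 99.7348°.
Δφ = 63.5195 − 40.6900 = 22.8295°.
a = sin²(Δφ/2) + cos φ₁ · cos φ₂ · sin²(Δλ/2) = 0.236801.
c = 2·atan2(√a, √(1−a)) = 1.01644 rad → d = 6371·c ≈ 6475.73 km.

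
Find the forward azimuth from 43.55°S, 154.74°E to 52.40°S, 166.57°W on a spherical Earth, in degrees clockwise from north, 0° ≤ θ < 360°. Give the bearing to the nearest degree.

123°

Δλ = -166.57 − 154.74 = -321.31°; wrapped into (−180°, 180°]: 38.69°.
θ = atan2( sin Δλ · cos φ₂ , cos φ₁ · sin φ₂ − sin φ₁ · cos φ₂ · cos Δλ )
  = atan2(0.38141, -0.24611) = 122.832° → normalised to [0°, 360°): 122.832°.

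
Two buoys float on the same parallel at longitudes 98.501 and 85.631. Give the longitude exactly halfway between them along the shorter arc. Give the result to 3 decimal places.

+92.066°

Signed shortest Δλ from +98.501° to +85.631° is -12.870°.
Midpoint longitude = +98.501° + (-12.870°)/2 = +98.501° − 6.435° = +92.066°.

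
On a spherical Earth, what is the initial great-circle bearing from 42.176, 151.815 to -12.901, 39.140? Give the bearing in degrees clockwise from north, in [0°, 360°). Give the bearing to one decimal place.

275.5°

Δλ = 39.140 − 151.815 = -112.675°.
θ = atan2( sin Δλ · cos φ₂ , cos φ₁ · sin φ₂ − sin φ₁ · cos φ₂ · cos Δλ )
  = atan2(-0.89941, 0.08684) = -84.485° → normalised to [0°, 360°): 275.515°.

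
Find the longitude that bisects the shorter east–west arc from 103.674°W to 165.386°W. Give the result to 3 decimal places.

Signed shortest Δλ from -103.674° to -165.386° is -61.712°.
Midpoint longitude = -103.674° + (-61.712°)/2 = -103.674° − 30.856° = -134.530°.

134.530°W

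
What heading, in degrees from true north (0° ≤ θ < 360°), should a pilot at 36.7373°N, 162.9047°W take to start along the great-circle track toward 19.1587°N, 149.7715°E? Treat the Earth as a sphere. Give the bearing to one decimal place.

260.2°

Δλ = 149.7715 − -162.9047 = 312.6762°; wrapped into (−180°, 180°]: -47.3238°.
θ = atan2( sin Δλ · cos φ₂ , cos φ₁ · sin φ₂ − sin φ₁ · cos φ₂ · cos Δλ )
  = atan2(-0.69448, -0.12000) = -99.803° → normalised to [0°, 360°): 260.197°.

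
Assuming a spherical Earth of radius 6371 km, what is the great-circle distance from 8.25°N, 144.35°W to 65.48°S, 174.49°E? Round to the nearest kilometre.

8863 km

Δλ = 174.49 − -144.35 = 318.84°; wrapped into (−180°, 180°]: -41.16°.
Δφ = -65.48 − 8.25 = -73.73°.
a = sin²(Δφ/2) + cos φ₁ · cos φ₂ · sin²(Δλ/2) = 0.410667.
c = 2·atan2(√a, √(1−a)) = 1.39117 rad → d = 6371·c ≈ 8863.12 km.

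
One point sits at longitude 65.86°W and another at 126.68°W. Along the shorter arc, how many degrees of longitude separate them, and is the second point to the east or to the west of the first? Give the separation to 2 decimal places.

60.82° west

Raw difference: -126.68 − -65.86 = -60.82°.
Normalise into (−180°, 180°]: -60.82° stays -60.82°.
Negative ⇒ the second point lies to the west; separation 60.82°.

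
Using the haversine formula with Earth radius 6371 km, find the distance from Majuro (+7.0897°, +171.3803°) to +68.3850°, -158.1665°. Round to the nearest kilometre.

7177 km

Δλ = -158.1665 − 171.3803 = -329.5468°; wrapped into (−180°, 180°]: 30.4532°.
Δφ = 68.3850 − 7.0897 = 61.2953°.
a = sin²(Δφ/2) + cos φ₁ · cos φ₂ · sin²(Δλ/2) = 0.285067.
c = 2·atan2(√a, √(1−a)) = 1.12645 rad → d = 6371·c ≈ 7176.63 km.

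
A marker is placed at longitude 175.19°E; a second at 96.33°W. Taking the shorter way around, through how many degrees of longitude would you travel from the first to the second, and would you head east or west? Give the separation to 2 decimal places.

88.48° east

Raw difference: -96.33 − 175.19 = -271.52°.
Normalise into (−180°, 180°]: -271.52° + 360° = 88.48°.
Positive ⇒ the second point lies to the east; separation 88.48°.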